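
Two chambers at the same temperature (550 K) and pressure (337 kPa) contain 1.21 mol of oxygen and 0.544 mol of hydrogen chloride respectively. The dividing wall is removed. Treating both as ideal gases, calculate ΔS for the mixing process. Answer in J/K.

Mole fractions: x_A = 1.21/1.75 = 0.69, x_B = 0.31.
ΔS_mix = −R(n_A ln x_A + n_B ln x_B) = −8.314 × (1.21 ln 0.69 + 0.544 ln 0.31) = 9.03 J/K.

ΔS_mix = 9.03 J/K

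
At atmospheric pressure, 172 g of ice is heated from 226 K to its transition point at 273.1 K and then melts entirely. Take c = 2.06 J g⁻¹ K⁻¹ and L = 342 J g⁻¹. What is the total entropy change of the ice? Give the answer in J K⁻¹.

Warming step: ΔS₁ = m c ln(T_tr/T_i) = 172 × 2.06 × ln(273.1/226) = 67.07 J/K.
Phase change: ΔS₂ = +mL/T_tr = 172 × 342 / 273.1 = 215.4 J/K.
ΔS_total = (67.07) + (215.4) = 282 J/K.

ΔS = 282 J/K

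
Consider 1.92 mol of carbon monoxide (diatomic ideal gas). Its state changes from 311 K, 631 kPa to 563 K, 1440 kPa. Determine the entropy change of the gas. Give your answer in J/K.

ΔS = 20 J/K

ΔS = nC_p ln(T₂/T₁) − nR ln(P₂/P₁), with C_p = 7R/2 = 29.1 J mol⁻¹ K⁻¹ for a diatomic ideal gas.
ΔS = 1.92 × [29.1 × ln(563/311) − 8.314 × ln(1440/631)] = 20 J/K.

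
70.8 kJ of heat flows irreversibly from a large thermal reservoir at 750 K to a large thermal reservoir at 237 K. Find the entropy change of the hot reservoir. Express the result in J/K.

The hot reservoir loses heat Q, so ΔS_hot = −Q/T_H = −70800/750 = -94.4 J/K.

ΔS_hot = -94.4 J/K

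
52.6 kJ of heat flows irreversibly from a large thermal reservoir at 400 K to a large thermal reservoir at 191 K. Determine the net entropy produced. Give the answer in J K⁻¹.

ΔS_hot = −Q/T_H = −52600/400 = -131.5 J/K and ΔS_cold = +Q/T_C = 52600/191 = 275.4 J/K.
ΔS_total = -131.5 + 275.4 = 144 J/K, positive as the second law requires.

ΔS_total = 144 J/K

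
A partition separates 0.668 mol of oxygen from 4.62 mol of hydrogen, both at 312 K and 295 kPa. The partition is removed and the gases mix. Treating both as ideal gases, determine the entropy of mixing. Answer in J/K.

ΔS_mix = 16.7 J/K

Mole fractions: x_A = 0.668/5.29 = 0.126, x_B = 0.874.
ΔS_mix = −R(n_A ln x_A + n_B ln x_B) = −8.314 × (0.668 ln 0.126 + 4.62 ln 0.874) = 16.7 J/K.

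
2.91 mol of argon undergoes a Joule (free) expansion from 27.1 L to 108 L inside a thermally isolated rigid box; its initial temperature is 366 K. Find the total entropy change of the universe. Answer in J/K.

No heat is exchanged and no work is done, so the ideal-gas temperature stays constant.
Entropy is a state function; using a reversible isothermal path, ΔS_gas = nR ln(V₂/V₁) = 2.91 × 8.314 × ln(108/27.1) = 33.5 J/K.
The insulated surroundings exchange no heat, so ΔS_surr = 0 and ΔS_universe = ΔS_gas.

ΔS_universe = 33.5 J/K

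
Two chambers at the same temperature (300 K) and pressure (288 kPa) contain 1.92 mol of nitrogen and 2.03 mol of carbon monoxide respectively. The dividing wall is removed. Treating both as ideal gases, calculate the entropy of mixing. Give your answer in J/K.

ΔS_mix = 22.8 J/K

Mole fractions: x_A = 1.92/3.95 = 0.486, x_B = 0.514.
ΔS_mix = −R(n_A ln x_A + n_B ln x_B) = −8.314 × (1.92 ln 0.486 + 2.03 ln 0.514) = 22.8 J/K.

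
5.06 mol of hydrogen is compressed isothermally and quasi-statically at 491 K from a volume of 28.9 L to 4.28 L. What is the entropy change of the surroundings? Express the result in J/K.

For an isothermal ideal gas ΔS_gas = nR ln(V₂/V₁) = 5.06 × 8.314 × ln(4.28/28.9) = -80.3 J/K.
The process is reversible, so ΔS_surr = −ΔS_gas = 80.3 J/K and ΔS_universe = 0.

ΔS_surr = 80.3 J/K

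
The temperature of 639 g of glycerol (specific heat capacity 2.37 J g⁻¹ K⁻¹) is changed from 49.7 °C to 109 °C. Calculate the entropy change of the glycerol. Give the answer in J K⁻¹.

In kelvin: T₁ = 322.85 K, T₂ = 382.15 K. ΔS = ∫dQ_rev/T = m c ln(T₂/T₁) = 639 × 2.37 × ln(382.15/322.85) = 255 J/K.

ΔS = 255 J/K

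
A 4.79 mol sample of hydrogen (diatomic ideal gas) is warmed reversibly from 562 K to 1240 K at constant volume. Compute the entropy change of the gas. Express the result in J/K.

At constant volume, ΔS = nC_V ln(T₂/T₁) with C_V = 5R/2 = 20.79 J mol⁻¹ K⁻¹.
ΔS = 4.79 × 20.79 × ln(1240/562) = 78.8 J/K.

ΔS = 78.8 J/K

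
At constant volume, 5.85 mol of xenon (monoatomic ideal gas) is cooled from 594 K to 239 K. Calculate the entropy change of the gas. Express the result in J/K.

ΔS = -66.4 J/K

At constant volume, ΔS = nC_V ln(T₂/T₁) with C_V = 3R/2 = 12.47 J mol⁻¹ K⁻¹.
ΔS = 5.85 × 12.47 × ln(239/594) = -66.4 J/K.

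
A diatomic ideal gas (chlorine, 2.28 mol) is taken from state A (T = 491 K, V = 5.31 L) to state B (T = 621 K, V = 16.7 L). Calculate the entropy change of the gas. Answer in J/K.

Entropy is a state function: ΔS = nC_V ln(T₂/T₁) + nR ln(V₂/V₁), with C_V = 5R/2 = 20.79 J mol⁻¹ K⁻¹ for a diatomic ideal gas.
ΔS = 2.28 × [20.79 × ln(621/491) + 8.314 × ln(16.7/5.31)] = 32.9 J/K.

ΔS = 32.9 J/K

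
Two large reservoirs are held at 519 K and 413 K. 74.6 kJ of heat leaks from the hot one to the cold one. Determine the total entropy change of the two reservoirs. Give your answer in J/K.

ΔS_hot = −Q/T_H = −74600/519 = -143.7 J/K and ΔS_cold = +Q/T_C = 74600/413 = 180.6 J/K.
ΔS_total = -143.7 + 180.6 = 36.9 J/K, positive as the second law requires.

ΔS_total = 36.9 J/K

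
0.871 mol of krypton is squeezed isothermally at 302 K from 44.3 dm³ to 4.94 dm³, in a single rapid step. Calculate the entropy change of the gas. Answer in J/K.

Entropy is a state function, so ΔS_gas depends only on the end states.
For an isothermal ideal gas ΔS_gas = nR ln(V₂/V₁) = 0.871 × 8.314 × ln(4.94/44.3) = -15.9 J/K.

ΔS_gas = -15.9 J/K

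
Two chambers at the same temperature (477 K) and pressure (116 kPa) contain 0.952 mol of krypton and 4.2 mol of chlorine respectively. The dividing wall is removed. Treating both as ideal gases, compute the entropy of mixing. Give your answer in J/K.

Mole fractions: x_A = 0.952/5.15 = 0.185, x_B = 0.815.
ΔS_mix = −R(n_A ln x_A + n_B ln x_B) = −8.314 × (0.952 ln 0.185 + 4.2 ln 0.815) = 20.5 J/K.

ΔS_mix = 20.5 J/K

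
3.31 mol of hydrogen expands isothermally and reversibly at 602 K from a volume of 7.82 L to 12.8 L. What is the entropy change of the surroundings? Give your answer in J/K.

ΔS_surr = -13.6 J/K

For an isothermal ideal gas ΔS_gas = nR ln(V₂/V₁) = 3.31 × 8.314 × ln(12.8/7.82) = 13.6 J/K.
The process is reversible, so ΔS_surr = −ΔS_gas = -13.6 J/K and ΔS_universe = 0.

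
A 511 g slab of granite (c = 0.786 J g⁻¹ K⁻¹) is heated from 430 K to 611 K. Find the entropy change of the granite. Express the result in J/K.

ΔS = 141 J/K

ΔS = ∫dQ_rev/T = m c ln(T₂/T₁) = 511 × 0.786 × ln(611/430) = 141 J/K.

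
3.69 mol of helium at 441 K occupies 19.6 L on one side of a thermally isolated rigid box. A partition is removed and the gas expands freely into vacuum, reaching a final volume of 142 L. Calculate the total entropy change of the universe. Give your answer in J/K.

ΔS_universe = 60.8 J/K

No heat is exchanged and no work is done, so the ideal-gas temperature stays constant.
Entropy is a state function; using a reversible isothermal path, ΔS_gas = nR ln(V₂/V₁) = 3.69 × 8.314 × ln(142/19.6) = 60.8 J/K.
The insulated surroundings exchange no heat, so ΔS_surr = 0 and ΔS_universe = ΔS_gas.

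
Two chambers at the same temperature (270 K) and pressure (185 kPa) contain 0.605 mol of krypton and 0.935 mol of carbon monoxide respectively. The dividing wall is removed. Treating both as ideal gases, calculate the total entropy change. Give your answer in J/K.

ΔS_mix = 8.58 J/K

Mole fractions: x_A = 0.605/1.54 = 0.393, x_B = 0.607.
ΔS_mix = −R(n_A ln x_A + n_B ln x_B) = −8.314 × (0.605 ln 0.393 + 0.935 ln 0.607) = 8.58 J/K.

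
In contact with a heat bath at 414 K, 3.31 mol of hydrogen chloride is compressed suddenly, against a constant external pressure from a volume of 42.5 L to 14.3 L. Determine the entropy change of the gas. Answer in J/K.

ΔS_gas = -30 J/K

Entropy is a state function, so ΔS_gas depends only on the end states.
For an isothermal ideal gas ΔS_gas = nR ln(V₂/V₁) = 3.31 × 8.314 × ln(14.3/42.5) = -30 J/K.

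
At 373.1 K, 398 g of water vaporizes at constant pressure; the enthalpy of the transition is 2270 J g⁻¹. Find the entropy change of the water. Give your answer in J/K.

Heat absorbed by the substance: Q = mL = 398 × 2270 = 903460 J.
At constant T, ΔS = Q_rev/T = 903460 / 373.1 = 2420 J/K.

ΔS = 2420 J/K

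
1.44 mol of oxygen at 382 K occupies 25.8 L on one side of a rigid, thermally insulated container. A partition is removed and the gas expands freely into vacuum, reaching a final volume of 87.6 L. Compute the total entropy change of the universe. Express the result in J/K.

ΔS_universe = 14.6 J/K

For an ideal gas in free expansion Q = 0 and W = 0, so T is unchanged.
Entropy is a state function; using a reversible isothermal path, ΔS_gas = nR ln(V₂/V₁) = 1.44 × 8.314 × ln(87.6/25.8) = 14.6 J/K.
The insulated surroundings exchange no heat, so ΔS_surr = 0 and ΔS_universe = ΔS_gas.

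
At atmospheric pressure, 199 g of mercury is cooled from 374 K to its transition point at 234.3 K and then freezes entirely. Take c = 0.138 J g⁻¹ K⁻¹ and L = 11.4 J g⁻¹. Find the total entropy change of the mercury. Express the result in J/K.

ΔS = -22.5 J/K

Cooling step: ΔS₁ = m c ln(T_tr/T_i) = 199 × 0.138 × ln(234.3/374) = -12.84 J/K.
Phase change: ΔS₂ = −mL/T_tr = −199 × 11.4 / 234.3 = -9.682 J/K.
ΔS_total = (-12.84) + (-9.682) = -22.5 J/K.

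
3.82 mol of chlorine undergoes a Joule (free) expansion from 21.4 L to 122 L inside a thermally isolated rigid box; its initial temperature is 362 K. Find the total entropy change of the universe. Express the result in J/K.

ΔS_universe = 55.3 J/K

For an ideal gas in free expansion Q = 0 and W = 0, so T is unchanged.
Entropy is a state function; using a reversible isothermal path, ΔS_gas = nR ln(V₂/V₁) = 3.82 × 8.314 × ln(122/21.4) = 55.3 J/K.
The insulated surroundings exchange no heat, so ΔS_surr = 0 and ΔS_universe = ΔS_gas.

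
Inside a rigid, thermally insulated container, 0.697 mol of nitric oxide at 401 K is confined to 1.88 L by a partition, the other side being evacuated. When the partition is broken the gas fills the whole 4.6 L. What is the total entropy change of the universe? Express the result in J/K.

No heat is exchanged and no work is done, so the ideal-gas temperature stays constant.
Entropy is a state function; using a reversible isothermal path, ΔS_gas = nR ln(V₂/V₁) = 0.697 × 8.314 × ln(4.6/1.88) = 5.19 J/K.
The insulated surroundings exchange no heat, so ΔS_surr = 0 and ΔS_universe = ΔS_gas.

ΔS_universe = 5.19 J/K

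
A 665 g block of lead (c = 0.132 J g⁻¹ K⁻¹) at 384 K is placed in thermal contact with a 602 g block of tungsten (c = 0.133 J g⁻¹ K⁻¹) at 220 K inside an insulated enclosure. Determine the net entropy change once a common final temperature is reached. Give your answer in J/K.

ΔS_total = 6.36 J/K

Energy balance: T_f = (m₁c₁T₁ + m₂c₂T₂)/(m₁c₁ + m₂c₂) = 305.77 K.
ΔS₁ = m₁c₁ ln(T_f/T₁) = 87.78 × ln(305.77/384) = -20 J/K.
ΔS₂ = m₂c₂ ln(T_f/T₂) = 80.066 × ln(305.77/220) = 26.36 J/K.
ΔS_total = -20 + 26.36 = 6.36 J/K.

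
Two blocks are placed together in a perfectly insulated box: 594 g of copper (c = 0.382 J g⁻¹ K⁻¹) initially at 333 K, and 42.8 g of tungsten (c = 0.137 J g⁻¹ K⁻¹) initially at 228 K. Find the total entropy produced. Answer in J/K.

Energy balance: T_f = (m₁c₁T₁ + m₂c₂T₂)/(m₁c₁ + m₂c₂) = 330.36 K.
ΔS₁ = m₁c₁ ln(T_f/T₁) = 226.908 × ln(330.36/333) = -1.8095 J/K.
ΔS₂ = m₂c₂ ln(T_f/T₂) = 5.8636 × ln(330.36/228) = 2.1744 J/K.
ΔS_total = -1.8095 + 2.1744 = 0.365 J/K.

ΔS_total = 0.365 J/K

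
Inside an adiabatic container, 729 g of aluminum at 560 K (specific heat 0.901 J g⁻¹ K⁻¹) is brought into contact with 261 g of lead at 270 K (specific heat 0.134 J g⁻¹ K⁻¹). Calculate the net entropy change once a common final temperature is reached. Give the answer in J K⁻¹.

Energy balance: T_f = (m₁c₁T₁ + m₂c₂T₂)/(m₁c₁ + m₂c₂) = 545.34 K.
ΔS₁ = m₁c₁ ln(T_f/T₁) = 656.829 × ln(545.34/560) = -17.43 J/K.
ΔS₂ = m₂c₂ ln(T_f/T₂) = 34.974 × ln(545.34/270) = 24.59 J/K.
ΔS_total = -17.43 + 24.59 = 7.16 J/K.

ΔS_total = 7.16 J/K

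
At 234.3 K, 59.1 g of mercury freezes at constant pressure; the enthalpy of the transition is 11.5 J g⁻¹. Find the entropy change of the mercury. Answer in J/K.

ΔS = -2.9 J/K

Heat released by the substance: Q = −mL = −59.1 × 11.5 = −679.65 J.
At constant T, ΔS = Q_rev/T = −679.65 / 234.3 = -2.9 J/K.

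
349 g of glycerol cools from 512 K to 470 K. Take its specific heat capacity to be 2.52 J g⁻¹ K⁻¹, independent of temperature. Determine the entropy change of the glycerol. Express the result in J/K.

ΔS = -75.3 J/K

ΔS = ∫dQ_rev/T = m c ln(T₂/T₁) = 349 × 2.52 × ln(470/512) = -75.3 J/K.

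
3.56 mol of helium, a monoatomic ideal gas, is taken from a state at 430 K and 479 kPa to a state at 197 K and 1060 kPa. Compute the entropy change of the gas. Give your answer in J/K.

ΔS = -81.3 J/K

ΔS = nC_p ln(T₂/T₁) − nR ln(P₂/P₁), with C_p = 5R/2 = 20.79 J mol⁻¹ K⁻¹ for a monoatomic ideal gas.
ΔS = 3.56 × [20.79 × ln(197/430) − 8.314 × ln(1060/479)] = -81.3 J/K.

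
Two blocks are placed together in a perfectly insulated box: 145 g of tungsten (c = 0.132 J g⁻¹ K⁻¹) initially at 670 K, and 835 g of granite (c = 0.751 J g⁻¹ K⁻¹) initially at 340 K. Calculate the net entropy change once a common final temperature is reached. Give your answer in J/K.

Energy balance: T_f = (m₁c₁T₁ + m₂c₂T₂)/(m₁c₁ + m₂c₂) = 349.77 K.
ΔS₁ = m₁c₁ ln(T_f/T₁) = 19.14 × ln(349.77/670) = -12.44 J/K.
ΔS₂ = m₂c₂ ln(T_f/T₂) = 627.085 × ln(349.77/340) = 17.77 J/K.
ΔS_total = -12.44 + 17.77 = 5.33 J/K.

ΔS_total = 5.33 J/K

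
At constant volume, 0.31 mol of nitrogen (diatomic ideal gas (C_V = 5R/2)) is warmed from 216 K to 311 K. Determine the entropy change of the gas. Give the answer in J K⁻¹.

ΔS = 2.35 J/K

At constant volume, ΔS = nC_V ln(T₂/T₁) with C_V = 5R/2 = 20.79 J mol⁻¹ K⁻¹.
ΔS = 0.31 × 20.79 × ln(311/216) = 2.35 J/K.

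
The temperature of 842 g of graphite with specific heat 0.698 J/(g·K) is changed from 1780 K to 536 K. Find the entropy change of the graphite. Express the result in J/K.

ΔS = ∫dQ_rev/T = m c ln(T₂/T₁) = 842 × 0.698 × ln(536/1780) = -705 J/K.

ΔS = -705 J/K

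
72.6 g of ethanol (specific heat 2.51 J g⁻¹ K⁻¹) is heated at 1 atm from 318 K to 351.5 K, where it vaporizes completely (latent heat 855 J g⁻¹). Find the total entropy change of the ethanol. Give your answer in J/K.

Warming step: ΔS₁ = m c ln(T_tr/T_i) = 72.6 × 2.51 × ln(351.5/318) = 18.25 J/K.
Phase change: ΔS₂ = +mL/T_tr = 72.6 × 855 / 351.5 = 176.6 J/K.
ΔS_total = (18.25) + (176.6) = 195 J/K.

ΔS = 195 J/K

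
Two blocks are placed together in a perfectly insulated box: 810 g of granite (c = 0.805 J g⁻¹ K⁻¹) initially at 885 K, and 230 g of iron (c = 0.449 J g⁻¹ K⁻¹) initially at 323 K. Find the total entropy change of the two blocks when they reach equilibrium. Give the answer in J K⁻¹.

ΔS_total = 35.5 J/K

Energy balance: T_f = (m₁c₁T₁ + m₂c₂T₂)/(m₁c₁ + m₂c₂) = 808.16 K.
ΔS₁ = m₁c₁ ln(T_f/T₁) = 652.05 × ln(808.16/885) = -59.22 J/K.
ΔS₂ = m₂c₂ ln(T_f/T₂) = 103.27 × ln(808.16/323) = 94.71 J/K.
ΔS_total = -59.22 + 94.71 = 35.5 J/K.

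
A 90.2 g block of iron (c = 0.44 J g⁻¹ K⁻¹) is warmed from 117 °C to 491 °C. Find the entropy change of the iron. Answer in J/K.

ΔS = 26.7 J/K

In kelvin: T₁ = 390.15 K, T₂ = 764.15 K. ΔS = ∫dQ_rev/T = m c ln(T₂/T₁) = 90.2 × 0.44 × ln(764.15/390.15) = 26.7 J/K.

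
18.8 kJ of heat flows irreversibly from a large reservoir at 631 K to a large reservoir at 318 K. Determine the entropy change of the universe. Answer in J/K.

ΔS_hot = −Q/T_H = −18800/631 = -29.79 J/K and ΔS_cold = +Q/T_C = 18800/318 = 59.12 J/K.
ΔS_total = -29.79 + 59.12 = 29.3 J/K, positive as the second law requires.

ΔS_total = 29.3 J/K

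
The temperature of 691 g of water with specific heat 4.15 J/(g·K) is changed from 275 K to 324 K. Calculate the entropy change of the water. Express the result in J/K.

ΔS = ∫dQ_rev/T = m c ln(T₂/T₁) = 691 × 4.15 × ln(324/275) = 470 J/K.

ΔS = 470 J/K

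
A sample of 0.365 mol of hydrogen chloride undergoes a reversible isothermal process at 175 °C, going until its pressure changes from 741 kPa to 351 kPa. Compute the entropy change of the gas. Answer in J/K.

ΔS_gas = 2.27 J/K

For an isothermal ideal gas ΔS_gas = nR ln(P₁/P₂) = 0.365 × 8.314 × ln(741/351) = 2.27 J/K.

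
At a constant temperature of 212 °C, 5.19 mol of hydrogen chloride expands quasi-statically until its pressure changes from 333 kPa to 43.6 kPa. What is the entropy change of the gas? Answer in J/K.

ΔS_gas = 87.7 J/K

For an isothermal ideal gas ΔS_gas = nR ln(P₁/P₂) = 5.19 × 8.314 × ln(333/43.6) = 87.7 J/K.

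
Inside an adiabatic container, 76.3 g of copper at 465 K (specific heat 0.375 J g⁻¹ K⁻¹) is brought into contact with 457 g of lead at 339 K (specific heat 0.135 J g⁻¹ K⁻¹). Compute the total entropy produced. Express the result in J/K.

ΔS_total = 1.01 J/K

Energy balance: T_f = (m₁c₁T₁ + m₂c₂T₂)/(m₁c₁ + m₂c₂) = 378.92 K.
ΔS₁ = m₁c₁ ln(T_f/T₁) = 28.6125 × ln(378.92/465) = -5.857 J/K.
ΔS₂ = m₂c₂ ln(T_f/T₂) = 61.695 × ln(378.92/339) = 6.868 J/K.
ΔS_total = -5.857 + 6.868 = 1.01 J/K.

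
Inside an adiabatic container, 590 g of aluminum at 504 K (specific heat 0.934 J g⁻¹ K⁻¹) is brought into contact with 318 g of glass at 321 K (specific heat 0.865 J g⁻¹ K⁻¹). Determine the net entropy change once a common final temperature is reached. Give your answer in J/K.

Energy balance: T_f = (m₁c₁T₁ + m₂c₂T₂)/(m₁c₁ + m₂c₂) = 443.07 K.
ΔS₁ = m₁c₁ ln(T_f/T₁) = 551.06 × ln(443.07/504) = -71.01 J/K.
ΔS₂ = m₂c₂ ln(T_f/T₂) = 275.07 × ln(443.07/321) = 88.65 J/K.
ΔS_total = -71.01 + 88.65 = 17.6 J/K.

ΔS_total = 17.6 J/K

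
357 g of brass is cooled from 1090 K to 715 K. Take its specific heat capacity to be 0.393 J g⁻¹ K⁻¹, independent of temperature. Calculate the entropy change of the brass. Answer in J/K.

ΔS = -59.2 J/K

ΔS = ∫dQ_rev/T = m c ln(T₂/T₁) = 357 × 0.393 × ln(715/1090) = -59.2 J/K.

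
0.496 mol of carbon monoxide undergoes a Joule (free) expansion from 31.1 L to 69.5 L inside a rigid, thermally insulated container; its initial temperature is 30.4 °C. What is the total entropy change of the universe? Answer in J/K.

ΔS_universe = 3.32 J/K

For an ideal gas in free expansion Q = 0 and W = 0, so T is unchanged.
Entropy is a state function; using a reversible isothermal path, ΔS_gas = nR ln(V₂/V₁) = 0.496 × 8.314 × ln(69.5/31.1) = 3.32 J/K.
The insulated surroundings exchange no heat, so ΔS_surr = 0 and ΔS_universe = ΔS_gas.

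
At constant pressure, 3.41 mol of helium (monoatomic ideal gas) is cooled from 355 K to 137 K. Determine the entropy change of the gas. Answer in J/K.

At constant pressure, ΔS = nC_p ln(T₂/T₁) with C_p = 5R/2 = 20.79 J mol⁻¹ K⁻¹.
ΔS = 3.41 × 20.79 × ln(137/355) = -67.5 J/K.

ΔS = -67.5 J/K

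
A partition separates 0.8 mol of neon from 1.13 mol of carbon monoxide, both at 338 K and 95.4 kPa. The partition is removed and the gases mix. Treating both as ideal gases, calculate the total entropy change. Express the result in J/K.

Mole fractions: x_A = 0.8/1.93 = 0.415, x_B = 0.585.
ΔS_mix = −R(n_A ln x_A + n_B ln x_B) = −8.314 × (0.8 ln 0.415 + 1.13 ln 0.585) = 10.9 J/K.

ΔS_mix = 10.9 J/K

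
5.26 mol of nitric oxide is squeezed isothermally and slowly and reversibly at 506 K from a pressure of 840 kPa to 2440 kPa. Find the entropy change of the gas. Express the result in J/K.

For an isothermal ideal gas ΔS_gas = nR ln(P₁/P₂) = 5.26 × 8.314 × ln(840/2440) = -46.6 J/K.

ΔS_gas = -46.6 J/K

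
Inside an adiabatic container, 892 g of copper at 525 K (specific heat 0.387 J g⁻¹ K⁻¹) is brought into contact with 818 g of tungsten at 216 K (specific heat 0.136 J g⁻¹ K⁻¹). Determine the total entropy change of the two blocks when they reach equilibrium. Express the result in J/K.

ΔS_total = 28.1 J/K

Energy balance: T_f = (m₁c₁T₁ + m₂c₂T₂)/(m₁c₁ + m₂c₂) = 449.69 K.
ΔS₁ = m₁c₁ ln(T_f/T₁) = 345.204 × ln(449.69/525) = -53.45 J/K.
ΔS₂ = m₂c₂ ln(T_f/T₂) = 111.248 × ln(449.69/216) = 81.58 J/K.
ΔS_total = -53.45 + 81.58 = 28.1 J/K.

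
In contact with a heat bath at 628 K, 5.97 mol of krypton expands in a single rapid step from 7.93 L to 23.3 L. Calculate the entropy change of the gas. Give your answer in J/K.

ΔS_gas = 53.5 J/K

Entropy is a state function, so ΔS_gas depends only on the end states.
For an isothermal ideal gas ΔS_gas = nR ln(V₂/V₁) = 5.97 × 8.314 × ln(23.3/7.93) = 53.5 J/K.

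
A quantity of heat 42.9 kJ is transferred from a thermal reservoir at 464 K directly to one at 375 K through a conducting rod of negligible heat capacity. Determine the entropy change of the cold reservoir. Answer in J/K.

ΔS_cold = 114 J/K

The cold reservoir gains heat Q, so ΔS_cold = +Q/T_C = 42900/375 = 114 J/K.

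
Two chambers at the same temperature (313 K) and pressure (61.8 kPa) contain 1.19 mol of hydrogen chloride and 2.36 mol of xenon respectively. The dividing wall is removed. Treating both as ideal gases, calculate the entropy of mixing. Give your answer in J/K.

ΔS_mix = 18.8 J/K

Mole fractions: x_A = 1.19/3.55 = 0.335, x_B = 0.665.
ΔS_mix = −R(n_A ln x_A + n_B ln x_B) = −8.314 × (1.19 ln 0.335 + 2.36 ln 0.665) = 18.8 J/K.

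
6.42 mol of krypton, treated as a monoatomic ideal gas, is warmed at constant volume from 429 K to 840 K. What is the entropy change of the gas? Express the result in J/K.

At constant volume, ΔS = nC_V ln(T₂/T₁) with C_V = 3R/2 = 12.47 J mol⁻¹ K⁻¹.
ΔS = 6.42 × 12.47 × ln(840/429) = 53.8 J/K.

ΔS = 53.8 J/K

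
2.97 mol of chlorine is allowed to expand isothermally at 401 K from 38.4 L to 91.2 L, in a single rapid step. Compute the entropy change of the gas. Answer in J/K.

ΔS_gas = 21.4 J/K

Entropy is a state function, so ΔS_gas depends only on the end states.
For an isothermal ideal gas ΔS_gas = nR ln(V₂/V₁) = 2.97 × 8.314 × ln(91.2/38.4) = 21.4 J/K.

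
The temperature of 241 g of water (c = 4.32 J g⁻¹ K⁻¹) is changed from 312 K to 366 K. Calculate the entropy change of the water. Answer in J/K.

ΔS = ∫dQ_rev/T = m c ln(T₂/T₁) = 241 × 4.32 × ln(366/312) = 166 J/K.

ΔS = 166 J/K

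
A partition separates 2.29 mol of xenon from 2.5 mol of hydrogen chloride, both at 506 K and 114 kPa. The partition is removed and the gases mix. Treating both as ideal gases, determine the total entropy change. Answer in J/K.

Mole fractions: x_A = 2.29/4.79 = 0.478, x_B = 0.522.
ΔS_mix = −R(n_A ln x_A + n_B ln x_B) = −8.314 × (2.29 ln 0.478 + 2.5 ln 0.522) = 27.6 J/K.

ΔS_mix = 27.6 J/K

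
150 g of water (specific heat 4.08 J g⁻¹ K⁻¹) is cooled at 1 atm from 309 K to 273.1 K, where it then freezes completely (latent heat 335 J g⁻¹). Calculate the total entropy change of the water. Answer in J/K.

ΔS = -260 J/K

Cooling step: ΔS₁ = m c ln(T_tr/T_i) = 150 × 4.08 × ln(273.1/309) = -75.58 J/K.
Phase change: ΔS₂ = −mL/T_tr = −150 × 335 / 273.1 = -184 J/K.
ΔS_total = (-75.58) + (-184) = -260 J/K.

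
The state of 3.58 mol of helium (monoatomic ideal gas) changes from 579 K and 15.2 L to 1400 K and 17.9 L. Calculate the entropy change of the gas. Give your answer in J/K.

ΔS = 44.3 J/K

Entropy is a state function: ΔS = nC_V ln(T₂/T₁) + nR ln(V₂/V₁), with C_V = 3R/2 = 12.47 J mol⁻¹ K⁻¹ for a monoatomic ideal gas.
ΔS = 3.58 × [12.47 × ln(1400/579) + 8.314 × ln(17.9/15.2)] = 44.3 J/K.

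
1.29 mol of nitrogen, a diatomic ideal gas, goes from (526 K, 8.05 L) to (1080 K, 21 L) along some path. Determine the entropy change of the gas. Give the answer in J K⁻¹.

Entropy is a state function: ΔS = nC_V ln(T₂/T₁) + nR ln(V₂/V₁), with C_V = 5R/2 = 20.79 J mol⁻¹ K⁻¹ for a diatomic ideal gas.
ΔS = 1.29 × [20.79 × ln(1080/526) + 8.314 × ln(21/8.05)] = 29.6 J/K.

ΔS = 29.6 J/K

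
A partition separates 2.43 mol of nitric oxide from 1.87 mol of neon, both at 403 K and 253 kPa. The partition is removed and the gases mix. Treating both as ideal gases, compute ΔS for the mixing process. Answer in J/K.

Mole fractions: x_A = 2.43/4.3 = 0.565, x_B = 0.435.
ΔS_mix = −R(n_A ln x_A + n_B ln x_B) = −8.314 × (2.43 ln 0.565 + 1.87 ln 0.435) = 24.5 J/K.

ΔS_mix = 24.5 J/K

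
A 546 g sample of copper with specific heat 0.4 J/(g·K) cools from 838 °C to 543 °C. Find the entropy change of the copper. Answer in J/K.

ΔS = -67.4 J/K

In kelvin: T₁ = 1111.15 K, T₂ = 816.15 K. ΔS = ∫dQ_rev/T = m c ln(T₂/T₁) = 546 × 0.4 × ln(816.15/1111.15) = -67.4 J/K.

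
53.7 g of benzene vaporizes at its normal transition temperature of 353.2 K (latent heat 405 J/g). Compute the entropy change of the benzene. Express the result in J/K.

ΔS = 61.6 J/K

Heat absorbed by the substance: Q = mL = 53.7 × 405 = 21748.5 J.
At constant T, ΔS = Q_rev/T = 21748.5 / 353.2 = 61.6 J/K.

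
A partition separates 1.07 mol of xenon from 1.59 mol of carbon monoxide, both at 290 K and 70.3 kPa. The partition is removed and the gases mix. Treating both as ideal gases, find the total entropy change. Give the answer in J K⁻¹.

Mole fractions: x_A = 1.07/2.66 = 0.402, x_B = 0.598.
ΔS_mix = −R(n_A ln x_A + n_B ln x_B) = −8.314 × (1.07 ln 0.402 + 1.59 ln 0.598) = 14.9 J/K.

ΔS_mix = 14.9 J/K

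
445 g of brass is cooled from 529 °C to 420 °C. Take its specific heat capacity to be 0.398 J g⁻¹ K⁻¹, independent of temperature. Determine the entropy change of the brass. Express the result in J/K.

In kelvin: T₁ = 802.15 K, T₂ = 693.15 K. ΔS = ∫dQ_rev/T = m c ln(T₂/T₁) = 445 × 0.398 × ln(693.15/802.15) = -25.9 J/K.

ΔS = -25.9 J/K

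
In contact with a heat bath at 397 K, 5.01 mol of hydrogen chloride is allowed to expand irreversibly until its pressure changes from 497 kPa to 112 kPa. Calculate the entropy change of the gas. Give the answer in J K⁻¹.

ΔS_gas = 62.1 J/K

Entropy is a state function, so ΔS_gas depends only on the end states.
For an isothermal ideal gas ΔS_gas = nR ln(P₁/P₂) = 5.01 × 8.314 × ln(497/112) = 62.1 J/K.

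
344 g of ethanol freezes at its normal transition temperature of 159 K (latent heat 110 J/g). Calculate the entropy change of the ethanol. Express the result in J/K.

ΔS = -238 J/K

Heat released by the substance: Q = −mL = −344 × 110 = −37840 J.
At constant T, ΔS = Q_rev/T = −37840 / 159 = -238 J/K.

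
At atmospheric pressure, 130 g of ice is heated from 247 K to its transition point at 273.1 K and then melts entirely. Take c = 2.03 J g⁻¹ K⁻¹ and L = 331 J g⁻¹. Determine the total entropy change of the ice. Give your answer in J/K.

ΔS = 184 J/K

Warming step: ΔS₁ = m c ln(T_tr/T_i) = 130 × 2.03 × ln(273.1/247) = 26.51 J/K.
Phase change: ΔS₂ = +mL/T_tr = 130 × 331 / 273.1 = 157.6 J/K.
ΔS_total = (26.51) + (157.6) = 184 J/K.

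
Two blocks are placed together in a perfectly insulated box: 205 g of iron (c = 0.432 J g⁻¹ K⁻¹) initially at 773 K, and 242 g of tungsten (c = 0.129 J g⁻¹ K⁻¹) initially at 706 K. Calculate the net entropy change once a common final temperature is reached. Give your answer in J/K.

ΔS_total = 0.0935 J/K

Energy balance: T_f = (m₁c₁T₁ + m₂c₂T₂)/(m₁c₁ + m₂c₂) = 755.54 K.
ΔS₁ = m₁c₁ ln(T_f/T₁) = 88.56 × ln(755.54/773) = -2.0235 J/K.
ΔS₂ = m₂c₂ ln(T_f/T₂) = 31.218 × ln(755.54/706) = 2.117 J/K.
ΔS_total = -2.0235 + 2.117 = 0.0935 J/K.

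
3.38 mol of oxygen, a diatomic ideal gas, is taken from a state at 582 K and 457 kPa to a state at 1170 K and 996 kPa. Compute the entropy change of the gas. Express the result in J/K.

ΔS = nC_p ln(T₂/T₁) − nR ln(P₂/P₁), with C_p = 7R/2 = 29.1 J mol⁻¹ K⁻¹ for a diatomic ideal gas.
ΔS = 3.38 × [29.1 × ln(1170/582) − 8.314 × ln(996/457)] = 46.8 J/K.

ΔS = 46.8 J/K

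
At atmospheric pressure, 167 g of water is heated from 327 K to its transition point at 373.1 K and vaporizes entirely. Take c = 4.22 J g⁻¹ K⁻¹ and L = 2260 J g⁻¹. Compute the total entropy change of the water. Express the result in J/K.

ΔS = 1100 J/K

Warming step: ΔS₁ = m c ln(T_tr/T_i) = 167 × 4.22 × ln(373.1/327) = 92.95 J/K.
Phase change: ΔS₂ = +mL/T_tr = 167 × 2260 / 373.1 = 1012 J/K.
ΔS_total = (92.95) + (1012) = 1100 J/K.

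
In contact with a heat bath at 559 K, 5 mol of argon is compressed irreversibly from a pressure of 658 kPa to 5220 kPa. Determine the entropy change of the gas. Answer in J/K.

Entropy is a state function, so ΔS_gas depends only on the end states.
For an isothermal ideal gas ΔS_gas = nR ln(P₁/P₂) = 5 × 8.314 × ln(658/5220) = -86.1 J/K.

ΔS_gas = -86.1 J/K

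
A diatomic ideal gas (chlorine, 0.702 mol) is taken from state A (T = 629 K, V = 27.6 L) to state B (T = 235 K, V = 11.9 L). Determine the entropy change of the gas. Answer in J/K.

Entropy is a state function: ΔS = nC_V ln(T₂/T₁) + nR ln(V₂/V₁), with C_V = 5R/2 = 20.79 J mol⁻¹ K⁻¹ for a diatomic ideal gas.
ΔS = 0.702 × [20.79 × ln(235/629) + 8.314 × ln(11.9/27.6)] = -19.3 J/K.

ΔS = -19.3 J/K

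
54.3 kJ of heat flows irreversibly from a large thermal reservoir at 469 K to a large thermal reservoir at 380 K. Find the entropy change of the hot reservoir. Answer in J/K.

The hot reservoir loses heat Q, so ΔS_hot = −Q/T_H = −54300/469 = -116 J/K.

ΔS_hot = -116 J/K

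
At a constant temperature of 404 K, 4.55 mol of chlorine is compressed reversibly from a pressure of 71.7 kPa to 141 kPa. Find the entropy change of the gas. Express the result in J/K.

ΔS_gas = -25.6 J/K

For an isothermal ideal gas ΔS_gas = nR ln(P₁/P₂) = 4.55 × 8.314 × ln(71.7/141) = -25.6 J/K.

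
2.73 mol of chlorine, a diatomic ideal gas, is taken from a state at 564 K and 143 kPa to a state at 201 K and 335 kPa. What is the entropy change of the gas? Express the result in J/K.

ΔS = -101 J/K

ΔS = nC_p ln(T₂/T₁) − nR ln(P₂/P₁), with C_p = 7R/2 = 29.1 J mol⁻¹ K⁻¹ for a diatomic ideal gas.
ΔS = 2.73 × [29.1 × ln(201/564) − 8.314 × ln(335/143)] = -101 J/K.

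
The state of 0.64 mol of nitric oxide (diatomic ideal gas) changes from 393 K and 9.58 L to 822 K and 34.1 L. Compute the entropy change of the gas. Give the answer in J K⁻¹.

ΔS = 16.6 J/K

Entropy is a state function: ΔS = nC_V ln(T₂/T₁) + nR ln(V₂/V₁), with C_V = 5R/2 = 20.79 J mol⁻¹ K⁻¹ for a diatomic ideal gas.
ΔS = 0.64 × [20.79 × ln(822/393) + 8.314 × ln(34.1/9.58)] = 16.6 J/K.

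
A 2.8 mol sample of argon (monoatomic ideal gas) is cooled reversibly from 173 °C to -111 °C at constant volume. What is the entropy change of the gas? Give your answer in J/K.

ΔS = -35.3 J/K

In kelvin: T₁ = 446.15 K, T₂ = 162.15 K. At constant volume, ΔS = nC_V ln(T₂/T₁) with C_V = 3R/2 = 12.47 J mol⁻¹ K⁻¹.
ΔS = 2.8 × 12.47 × ln(162.15/446.15) = -35.3 J/K.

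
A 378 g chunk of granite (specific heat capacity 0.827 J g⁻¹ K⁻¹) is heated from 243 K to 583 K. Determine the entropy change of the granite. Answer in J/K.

ΔS = ∫dQ_rev/T = m c ln(T₂/T₁) = 378 × 0.827 × ln(583/243) = 274 J/K.

ΔS = 274 J/K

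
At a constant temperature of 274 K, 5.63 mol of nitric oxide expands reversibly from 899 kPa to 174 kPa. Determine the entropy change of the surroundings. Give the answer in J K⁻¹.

ΔS_surr = -76.9 J/K

For an isothermal ideal gas ΔS_gas = nR ln(P₁/P₂) = 5.63 × 8.314 × ln(899/174) = 76.9 J/K.
The process is reversible, so ΔS_surr = −ΔS_gas = -76.9 J/K and ΔS_universe = 0.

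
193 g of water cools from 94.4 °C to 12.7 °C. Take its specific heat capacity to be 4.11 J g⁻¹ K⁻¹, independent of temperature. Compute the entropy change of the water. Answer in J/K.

In kelvin: T₁ = 367.55 K, T₂ = 285.85 K. ΔS = ∫dQ_rev/T = m c ln(T₂/T₁) = 193 × 4.11 × ln(285.85/367.55) = -199 J/K.

ΔS = -199 J/K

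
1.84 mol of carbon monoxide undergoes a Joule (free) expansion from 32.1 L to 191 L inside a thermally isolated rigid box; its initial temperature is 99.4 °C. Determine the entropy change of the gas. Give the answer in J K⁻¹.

ΔS_gas = 27.3 J/K

For an ideal gas in free expansion Q = 0 and W = 0, so T is unchanged.
Entropy is a state function; using a reversible isothermal path, ΔS_gas = nR ln(V₂/V₁) = 1.84 × 8.314 × ln(191/32.1) = 27.3 J/K.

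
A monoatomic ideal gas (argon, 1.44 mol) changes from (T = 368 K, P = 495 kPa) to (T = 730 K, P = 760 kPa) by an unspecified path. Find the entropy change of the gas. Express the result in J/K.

ΔS = 15.4 J/K

ΔS = nC_p ln(T₂/T₁) − nR ln(P₂/P₁), with C_p = 5R/2 = 20.79 J mol⁻¹ K⁻¹ for a monoatomic ideal gas.
ΔS = 1.44 × [20.79 × ln(730/368) − 8.314 × ln(760/495)] = 15.4 J/K.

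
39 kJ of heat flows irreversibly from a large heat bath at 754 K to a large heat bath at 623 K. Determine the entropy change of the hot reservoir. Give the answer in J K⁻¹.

The hot reservoir loses heat Q, so ΔS_hot = −Q/T_H = −39000/754 = -51.7 J/K.

ΔS_hot = -51.7 J/K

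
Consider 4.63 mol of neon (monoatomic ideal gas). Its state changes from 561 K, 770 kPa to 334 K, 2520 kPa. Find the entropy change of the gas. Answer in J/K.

ΔS = -95.5 J/K

ΔS = nC_p ln(T₂/T₁) − nR ln(P₂/P₁), with C_p = 5R/2 = 20.79 J mol⁻¹ K⁻¹ for a monoatomic ideal gas.
ΔS = 4.63 × [20.79 × ln(334/561) − 8.314 × ln(2520/770)] = -95.5 J/K.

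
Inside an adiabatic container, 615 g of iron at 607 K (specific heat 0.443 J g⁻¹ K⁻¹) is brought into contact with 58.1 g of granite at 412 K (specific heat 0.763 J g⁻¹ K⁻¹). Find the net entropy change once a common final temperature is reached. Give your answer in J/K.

Energy balance: T_f = (m₁c₁T₁ + m₂c₂T₂)/(m₁c₁ + m₂c₂) = 579.71 K.
ΔS₁ = m₁c₁ ln(T_f/T₁) = 272.445 × ln(579.71/607) = -12.53 J/K.
ΔS₂ = m₂c₂ ln(T_f/T₂) = 44.3303 × ln(579.71/412) = 15.14 J/K.
ΔS_total = -12.53 + 15.14 = 2.61 J/K.

ΔS_total = 2.61 J/K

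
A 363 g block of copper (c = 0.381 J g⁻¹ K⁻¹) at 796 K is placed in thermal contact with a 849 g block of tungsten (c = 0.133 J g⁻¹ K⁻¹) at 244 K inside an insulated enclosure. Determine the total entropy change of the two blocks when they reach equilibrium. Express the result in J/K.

ΔS_total = 39.7 J/K

Energy balance: T_f = (m₁c₁T₁ + m₂c₂T₂)/(m₁c₁ + m₂c₂) = 547.89 K.
ΔS₁ = m₁c₁ ln(T_f/T₁) = 138.303 × ln(547.89/796) = -51.66 J/K.
ΔS₂ = m₂c₂ ln(T_f/T₂) = 112.917 × ln(547.89/244) = 91.34 J/K.
ΔS_total = -51.66 + 91.34 = 39.7 J/K.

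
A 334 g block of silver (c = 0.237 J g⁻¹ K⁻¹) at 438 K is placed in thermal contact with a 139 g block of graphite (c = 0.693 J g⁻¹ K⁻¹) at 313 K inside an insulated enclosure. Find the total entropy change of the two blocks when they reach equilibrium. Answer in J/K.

ΔS_total = 2.47 J/K

Energy balance: T_f = (m₁c₁T₁ + m₂c₂T₂)/(m₁c₁ + m₂c₂) = 369.39 K.
ΔS₁ = m₁c₁ ln(T_f/T₁) = 79.158 × ln(369.39/438) = -13.49 J/K.
ΔS₂ = m₂c₂ ln(T_f/T₂) = 96.327 × ln(369.39/313) = 15.96 J/K.
ΔS_total = -13.49 + 15.96 = 2.47 J/K.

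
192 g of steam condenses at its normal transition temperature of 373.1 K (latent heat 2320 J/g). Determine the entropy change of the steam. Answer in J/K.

Heat released by the substance: Q = −mL = −192 × 2320 = −445440 J.
At constant T, ΔS = Q_rev/T = −445440 / 373.1 = -1190 J/K.

ΔS = -1190 J/K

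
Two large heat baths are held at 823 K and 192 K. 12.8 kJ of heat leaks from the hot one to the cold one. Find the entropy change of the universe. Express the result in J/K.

ΔS_total = 51.1 J/K

ΔS_hot = −Q/T_H = −12800/823 = -15.55 J/K and ΔS_cold = +Q/T_C = 12800/192 = 66.67 J/K.
ΔS_total = -15.55 + 66.67 = 51.1 J/K, positive as the second law requires.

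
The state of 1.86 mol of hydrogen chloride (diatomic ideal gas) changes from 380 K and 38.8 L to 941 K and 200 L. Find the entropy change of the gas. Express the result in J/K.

Entropy is a state function: ΔS = nC_V ln(T₂/T₁) + nR ln(V₂/V₁), with C_V = 5R/2 = 20.79 J mol⁻¹ K⁻¹ for a diatomic ideal gas.
ΔS = 1.86 × [20.79 × ln(941/380) + 8.314 × ln(200/38.8)] = 60.4 J/K.

ΔS = 60.4 J/K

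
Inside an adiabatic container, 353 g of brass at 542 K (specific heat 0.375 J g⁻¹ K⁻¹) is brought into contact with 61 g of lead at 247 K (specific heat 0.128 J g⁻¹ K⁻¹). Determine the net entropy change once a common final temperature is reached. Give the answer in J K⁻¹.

Energy balance: T_f = (m₁c₁T₁ + m₂c₂T₂)/(m₁c₁ + m₂c₂) = 525.57 K.
ΔS₁ = m₁c₁ ln(T_f/T₁) = 132.375 × ln(525.57/542) = -4.075 J/K.
ΔS₂ = m₂c₂ ln(T_f/T₂) = 7.808 × ln(525.57/247) = 5.896 J/K.
ΔS_total = -4.075 + 5.896 = 1.82 J/K.

ΔS_total = 1.82 J/K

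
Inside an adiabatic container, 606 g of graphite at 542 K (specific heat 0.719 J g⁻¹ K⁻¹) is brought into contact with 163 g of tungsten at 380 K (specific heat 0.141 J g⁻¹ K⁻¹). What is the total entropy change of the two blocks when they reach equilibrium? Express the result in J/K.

Energy balance: T_f = (m₁c₁T₁ + m₂c₂T₂)/(m₁c₁ + m₂c₂) = 533.88 K.
ΔS₁ = m₁c₁ ln(T_f/T₁) = 435.714 × ln(533.88/542) = -6.575 J/K.
ΔS₂ = m₂c₂ ln(T_f/T₂) = 22.983 × ln(533.88/380) = 7.814 J/K.
ΔS_total = -6.575 + 7.814 = 1.24 J/K.

ΔS_total = 1.24 J/K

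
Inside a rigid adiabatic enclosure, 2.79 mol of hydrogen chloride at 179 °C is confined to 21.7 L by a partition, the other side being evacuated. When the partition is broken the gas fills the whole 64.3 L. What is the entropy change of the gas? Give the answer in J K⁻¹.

No heat is exchanged and no work is done, so the ideal-gas temperature stays constant.
Entropy is a state function; using a reversible isothermal path, ΔS_gas = nR ln(V₂/V₁) = 2.79 × 8.314 × ln(64.3/21.7) = 25.2 J/K.

ΔS_gas = 25.2 J/K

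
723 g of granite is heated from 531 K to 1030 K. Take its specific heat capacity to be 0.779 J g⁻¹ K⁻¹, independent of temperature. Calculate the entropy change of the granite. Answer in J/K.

ΔS = ∫dQ_rev/T = m c ln(T₂/T₁) = 723 × 0.779 × ln(1030/531) = 373 J/K.

ΔS = 373 J/K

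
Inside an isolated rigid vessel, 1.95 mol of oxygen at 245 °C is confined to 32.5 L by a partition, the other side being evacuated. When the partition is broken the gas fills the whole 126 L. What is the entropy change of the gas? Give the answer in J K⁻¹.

For an ideal gas in free expansion Q = 0 and W = 0, so T is unchanged.
Entropy is a state function; using a reversible isothermal path, ΔS_gas = nR ln(V₂/V₁) = 1.95 × 8.314 × ln(126/32.5) = 22 J/K.

ΔS_gas = 22 J/K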